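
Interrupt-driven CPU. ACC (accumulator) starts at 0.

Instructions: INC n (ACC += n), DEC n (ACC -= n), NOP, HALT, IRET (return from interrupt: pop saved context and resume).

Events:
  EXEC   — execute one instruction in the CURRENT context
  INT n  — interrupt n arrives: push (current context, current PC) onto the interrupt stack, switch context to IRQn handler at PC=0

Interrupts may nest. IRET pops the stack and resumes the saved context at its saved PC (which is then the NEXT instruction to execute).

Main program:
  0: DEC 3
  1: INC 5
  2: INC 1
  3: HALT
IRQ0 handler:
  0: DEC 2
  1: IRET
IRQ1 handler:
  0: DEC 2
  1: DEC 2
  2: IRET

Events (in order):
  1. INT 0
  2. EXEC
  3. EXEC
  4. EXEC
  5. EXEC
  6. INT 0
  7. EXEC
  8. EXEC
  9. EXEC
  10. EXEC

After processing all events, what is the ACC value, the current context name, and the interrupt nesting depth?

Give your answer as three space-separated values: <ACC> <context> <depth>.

Answer: -1 MAIN 0

Derivation:
Event 1 (INT 0): INT 0 arrives: push (MAIN, PC=0), enter IRQ0 at PC=0 (depth now 1)
Event 2 (EXEC): [IRQ0] PC=0: DEC 2 -> ACC=-2
Event 3 (EXEC): [IRQ0] PC=1: IRET -> resume MAIN at PC=0 (depth now 0)
Event 4 (EXEC): [MAIN] PC=0: DEC 3 -> ACC=-5
Event 5 (EXEC): [MAIN] PC=1: INC 5 -> ACC=0
Event 6 (INT 0): INT 0 arrives: push (MAIN, PC=2), enter IRQ0 at PC=0 (depth now 1)
Event 7 (EXEC): [IRQ0] PC=0: DEC 2 -> ACC=-2
Event 8 (EXEC): [IRQ0] PC=1: IRET -> resume MAIN at PC=2 (depth now 0)
Event 9 (EXEC): [MAIN] PC=2: INC 1 -> ACC=-1
Event 10 (EXEC): [MAIN] PC=3: HALT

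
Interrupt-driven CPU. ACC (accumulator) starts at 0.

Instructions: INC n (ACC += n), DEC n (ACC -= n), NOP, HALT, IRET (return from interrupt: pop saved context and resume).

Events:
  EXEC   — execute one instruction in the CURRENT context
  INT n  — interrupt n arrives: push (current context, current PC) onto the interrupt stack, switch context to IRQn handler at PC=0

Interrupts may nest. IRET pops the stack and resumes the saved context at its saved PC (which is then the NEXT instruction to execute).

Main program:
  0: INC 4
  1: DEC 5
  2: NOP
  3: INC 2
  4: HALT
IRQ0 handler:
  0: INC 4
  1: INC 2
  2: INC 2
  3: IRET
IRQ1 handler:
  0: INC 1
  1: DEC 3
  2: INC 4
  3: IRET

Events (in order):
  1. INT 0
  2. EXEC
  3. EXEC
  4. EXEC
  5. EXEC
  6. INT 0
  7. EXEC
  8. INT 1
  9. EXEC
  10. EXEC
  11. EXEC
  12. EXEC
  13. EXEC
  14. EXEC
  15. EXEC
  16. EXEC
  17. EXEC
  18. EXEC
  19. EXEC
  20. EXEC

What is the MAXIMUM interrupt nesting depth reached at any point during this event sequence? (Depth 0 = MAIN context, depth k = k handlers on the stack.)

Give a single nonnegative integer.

Answer: 2

Derivation:
Event 1 (INT 0): INT 0 arrives: push (MAIN, PC=0), enter IRQ0 at PC=0 (depth now 1) [depth=1]
Event 2 (EXEC): [IRQ0] PC=0: INC 4 -> ACC=4 [depth=1]
Event 3 (EXEC): [IRQ0] PC=1: INC 2 -> ACC=6 [depth=1]
Event 4 (EXEC): [IRQ0] PC=2: INC 2 -> ACC=8 [depth=1]
Event 5 (EXEC): [IRQ0] PC=3: IRET -> resume MAIN at PC=0 (depth now 0) [depth=0]
Event 6 (INT 0): INT 0 arrives: push (MAIN, PC=0), enter IRQ0 at PC=0 (depth now 1) [depth=1]
Event 7 (EXEC): [IRQ0] PC=0: INC 4 -> ACC=12 [depth=1]
Event 8 (INT 1): INT 1 arrives: push (IRQ0, PC=1), enter IRQ1 at PC=0 (depth now 2) [depth=2]
Event 9 (EXEC): [IRQ1] PC=0: INC 1 -> ACC=13 [depth=2]
Event 10 (EXEC): [IRQ1] PC=1: DEC 3 -> ACC=10 [depth=2]
Event 11 (EXEC): [IRQ1] PC=2: INC 4 -> ACC=14 [depth=2]
Event 12 (EXEC): [IRQ1] PC=3: IRET -> resume IRQ0 at PC=1 (depth now 1) [depth=1]
Event 13 (EXEC): [IRQ0] PC=1: INC 2 -> ACC=16 [depth=1]
Event 14 (EXEC): [IRQ0] PC=2: INC 2 -> ACC=18 [depth=1]
Event 15 (EXEC): [IRQ0] PC=3: IRET -> resume MAIN at PC=0 (depth now 0) [depth=0]
Event 16 (EXEC): [MAIN] PC=0: INC 4 -> ACC=22 [depth=0]
Event 17 (EXEC): [MAIN] PC=1: DEC 5 -> ACC=17 [depth=0]
Event 18 (EXEC): [MAIN] PC=2: NOP [depth=0]
Event 19 (EXEC): [MAIN] PC=3: INC 2 -> ACC=19 [depth=0]
Event 20 (EXEC): [MAIN] PC=4: HALT [depth=0]
Max depth observed: 2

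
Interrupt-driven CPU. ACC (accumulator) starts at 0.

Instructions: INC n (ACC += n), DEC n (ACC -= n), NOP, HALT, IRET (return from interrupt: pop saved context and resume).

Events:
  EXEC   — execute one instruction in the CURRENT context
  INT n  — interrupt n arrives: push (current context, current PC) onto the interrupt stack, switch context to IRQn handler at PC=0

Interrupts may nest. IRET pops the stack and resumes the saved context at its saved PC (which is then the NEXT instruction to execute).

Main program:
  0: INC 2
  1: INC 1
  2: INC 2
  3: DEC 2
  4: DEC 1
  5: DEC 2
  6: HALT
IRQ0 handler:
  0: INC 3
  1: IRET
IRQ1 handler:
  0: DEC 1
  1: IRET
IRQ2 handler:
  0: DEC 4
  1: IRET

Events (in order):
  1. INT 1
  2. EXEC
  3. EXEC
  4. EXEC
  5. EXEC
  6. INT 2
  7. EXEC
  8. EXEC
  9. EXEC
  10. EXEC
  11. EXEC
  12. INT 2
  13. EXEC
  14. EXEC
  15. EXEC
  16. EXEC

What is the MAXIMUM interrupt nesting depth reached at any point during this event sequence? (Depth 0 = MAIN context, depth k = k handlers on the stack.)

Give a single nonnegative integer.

Answer: 1

Derivation:
Event 1 (INT 1): INT 1 arrives: push (MAIN, PC=0), enter IRQ1 at PC=0 (depth now 1) [depth=1]
Event 2 (EXEC): [IRQ1] PC=0: DEC 1 -> ACC=-1 [depth=1]
Event 3 (EXEC): [IRQ1] PC=1: IRET -> resume MAIN at PC=0 (depth now 0) [depth=0]
Event 4 (EXEC): [MAIN] PC=0: INC 2 -> ACC=1 [depth=0]
Event 5 (EXEC): [MAIN] PC=1: INC 1 -> ACC=2 [depth=0]
Event 6 (INT 2): INT 2 arrives: push (MAIN, PC=2), enter IRQ2 at PC=0 (depth now 1) [depth=1]
Event 7 (EXEC): [IRQ2] PC=0: DEC 4 -> ACC=-2 [depth=1]
Event 8 (EXEC): [IRQ2] PC=1: IRET -> resume MAIN at PC=2 (depth now 0) [depth=0]
Event 9 (EXEC): [MAIN] PC=2: INC 2 -> ACC=0 [depth=0]
Event 10 (EXEC): [MAIN] PC=3: DEC 2 -> ACC=-2 [depth=0]
Event 11 (EXEC): [MAIN] PC=4: DEC 1 -> ACC=-3 [depth=0]
Event 12 (INT 2): INT 2 arrives: push (MAIN, PC=5), enter IRQ2 at PC=0 (depth now 1) [depth=1]
Event 13 (EXEC): [IRQ2] PC=0: DEC 4 -> ACC=-7 [depth=1]
Event 14 (EXEC): [IRQ2] PC=1: IRET -> resume MAIN at PC=5 (depth now 0) [depth=0]
Event 15 (EXEC): [MAIN] PC=5: DEC 2 -> ACC=-9 [depth=0]
Event 16 (EXEC): [MAIN] PC=6: HALT [depth=0]
Max depth observed: 1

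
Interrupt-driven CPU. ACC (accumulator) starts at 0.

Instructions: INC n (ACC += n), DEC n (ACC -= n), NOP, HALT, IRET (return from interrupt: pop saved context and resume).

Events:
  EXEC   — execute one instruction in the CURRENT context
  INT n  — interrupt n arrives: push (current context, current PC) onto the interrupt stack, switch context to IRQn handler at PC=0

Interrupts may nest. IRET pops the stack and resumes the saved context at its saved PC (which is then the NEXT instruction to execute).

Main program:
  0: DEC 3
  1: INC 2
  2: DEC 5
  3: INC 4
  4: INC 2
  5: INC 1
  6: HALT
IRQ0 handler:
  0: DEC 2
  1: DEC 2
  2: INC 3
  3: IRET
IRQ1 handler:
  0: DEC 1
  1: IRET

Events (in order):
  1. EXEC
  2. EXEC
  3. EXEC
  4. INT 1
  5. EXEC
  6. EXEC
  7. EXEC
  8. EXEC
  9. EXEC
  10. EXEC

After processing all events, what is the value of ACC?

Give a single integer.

Event 1 (EXEC): [MAIN] PC=0: DEC 3 -> ACC=-3
Event 2 (EXEC): [MAIN] PC=1: INC 2 -> ACC=-1
Event 3 (EXEC): [MAIN] PC=2: DEC 5 -> ACC=-6
Event 4 (INT 1): INT 1 arrives: push (MAIN, PC=3), enter IRQ1 at PC=0 (depth now 1)
Event 5 (EXEC): [IRQ1] PC=0: DEC 1 -> ACC=-7
Event 6 (EXEC): [IRQ1] PC=1: IRET -> resume MAIN at PC=3 (depth now 0)
Event 7 (EXEC): [MAIN] PC=3: INC 4 -> ACC=-3
Event 8 (EXEC): [MAIN] PC=4: INC 2 -> ACC=-1
Event 9 (EXEC): [MAIN] PC=5: INC 1 -> ACC=0
Event 10 (EXEC): [MAIN] PC=6: HALT

Answer: 0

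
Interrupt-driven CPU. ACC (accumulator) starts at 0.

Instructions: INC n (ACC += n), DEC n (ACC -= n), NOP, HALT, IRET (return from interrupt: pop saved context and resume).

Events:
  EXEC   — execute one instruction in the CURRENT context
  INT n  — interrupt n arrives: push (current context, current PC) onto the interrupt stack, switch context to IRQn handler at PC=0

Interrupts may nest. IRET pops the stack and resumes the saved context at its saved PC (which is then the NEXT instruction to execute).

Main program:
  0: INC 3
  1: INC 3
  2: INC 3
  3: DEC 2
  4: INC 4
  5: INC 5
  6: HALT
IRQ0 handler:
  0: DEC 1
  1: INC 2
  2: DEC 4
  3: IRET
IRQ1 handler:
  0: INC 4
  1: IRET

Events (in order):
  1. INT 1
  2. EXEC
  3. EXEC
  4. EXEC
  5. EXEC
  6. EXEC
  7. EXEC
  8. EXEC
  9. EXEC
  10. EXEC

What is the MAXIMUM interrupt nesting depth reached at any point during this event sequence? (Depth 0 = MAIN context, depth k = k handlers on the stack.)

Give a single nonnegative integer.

Answer: 1

Derivation:
Event 1 (INT 1): INT 1 arrives: push (MAIN, PC=0), enter IRQ1 at PC=0 (depth now 1) [depth=1]
Event 2 (EXEC): [IRQ1] PC=0: INC 4 -> ACC=4 [depth=1]
Event 3 (EXEC): [IRQ1] PC=1: IRET -> resume MAIN at PC=0 (depth now 0) [depth=0]
Event 4 (EXEC): [MAIN] PC=0: INC 3 -> ACC=7 [depth=0]
Event 5 (EXEC): [MAIN] PC=1: INC 3 -> ACC=10 [depth=0]
Event 6 (EXEC): [MAIN] PC=2: INC 3 -> ACC=13 [depth=0]
Event 7 (EXEC): [MAIN] PC=3: DEC 2 -> ACC=11 [depth=0]
Event 8 (EXEC): [MAIN] PC=4: INC 4 -> ACC=15 [depth=0]
Event 9 (EXEC): [MAIN] PC=5: INC 5 -> ACC=20 [depth=0]
Event 10 (EXEC): [MAIN] PC=6: HALT [depth=0]
Max depth observed: 1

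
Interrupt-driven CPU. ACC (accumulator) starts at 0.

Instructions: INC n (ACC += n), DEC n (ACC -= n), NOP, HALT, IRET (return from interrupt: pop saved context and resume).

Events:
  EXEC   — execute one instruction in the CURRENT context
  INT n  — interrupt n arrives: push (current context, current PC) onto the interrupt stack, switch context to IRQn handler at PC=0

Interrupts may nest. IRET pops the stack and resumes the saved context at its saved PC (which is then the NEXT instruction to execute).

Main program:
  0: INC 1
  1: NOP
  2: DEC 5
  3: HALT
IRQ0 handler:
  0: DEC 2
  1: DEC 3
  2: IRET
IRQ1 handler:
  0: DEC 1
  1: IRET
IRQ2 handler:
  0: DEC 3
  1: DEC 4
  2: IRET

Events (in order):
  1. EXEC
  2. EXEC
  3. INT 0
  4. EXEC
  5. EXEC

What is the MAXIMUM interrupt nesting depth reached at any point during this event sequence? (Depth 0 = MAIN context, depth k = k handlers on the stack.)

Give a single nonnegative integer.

Answer: 1

Derivation:
Event 1 (EXEC): [MAIN] PC=0: INC 1 -> ACC=1 [depth=0]
Event 2 (EXEC): [MAIN] PC=1: NOP [depth=0]
Event 3 (INT 0): INT 0 arrives: push (MAIN, PC=2), enter IRQ0 at PC=0 (depth now 1) [depth=1]
Event 4 (EXEC): [IRQ0] PC=0: DEC 2 -> ACC=-1 [depth=1]
Event 5 (EXEC): [IRQ0] PC=1: DEC 3 -> ACC=-4 [depth=1]
Max depth observed: 1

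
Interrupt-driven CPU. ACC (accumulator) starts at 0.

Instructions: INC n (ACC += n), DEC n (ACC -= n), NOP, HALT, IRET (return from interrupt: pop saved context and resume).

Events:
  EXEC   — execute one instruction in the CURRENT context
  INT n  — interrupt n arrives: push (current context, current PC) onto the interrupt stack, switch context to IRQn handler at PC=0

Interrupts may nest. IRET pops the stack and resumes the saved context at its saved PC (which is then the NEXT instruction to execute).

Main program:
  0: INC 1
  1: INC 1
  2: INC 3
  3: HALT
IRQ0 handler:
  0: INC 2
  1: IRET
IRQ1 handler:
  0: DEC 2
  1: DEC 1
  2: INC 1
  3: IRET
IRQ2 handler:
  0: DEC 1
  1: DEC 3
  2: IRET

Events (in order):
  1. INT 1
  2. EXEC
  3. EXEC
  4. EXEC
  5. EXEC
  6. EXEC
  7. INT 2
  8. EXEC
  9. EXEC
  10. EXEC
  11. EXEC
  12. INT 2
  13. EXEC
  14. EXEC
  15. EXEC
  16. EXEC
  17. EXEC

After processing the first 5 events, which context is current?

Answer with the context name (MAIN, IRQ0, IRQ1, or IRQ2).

Answer: MAIN

Derivation:
Event 1 (INT 1): INT 1 arrives: push (MAIN, PC=0), enter IRQ1 at PC=0 (depth now 1)
Event 2 (EXEC): [IRQ1] PC=0: DEC 2 -> ACC=-2
Event 3 (EXEC): [IRQ1] PC=1: DEC 1 -> ACC=-3
Event 4 (EXEC): [IRQ1] PC=2: INC 1 -> ACC=-2
Event 5 (EXEC): [IRQ1] PC=3: IRET -> resume MAIN at PC=0 (depth now 0)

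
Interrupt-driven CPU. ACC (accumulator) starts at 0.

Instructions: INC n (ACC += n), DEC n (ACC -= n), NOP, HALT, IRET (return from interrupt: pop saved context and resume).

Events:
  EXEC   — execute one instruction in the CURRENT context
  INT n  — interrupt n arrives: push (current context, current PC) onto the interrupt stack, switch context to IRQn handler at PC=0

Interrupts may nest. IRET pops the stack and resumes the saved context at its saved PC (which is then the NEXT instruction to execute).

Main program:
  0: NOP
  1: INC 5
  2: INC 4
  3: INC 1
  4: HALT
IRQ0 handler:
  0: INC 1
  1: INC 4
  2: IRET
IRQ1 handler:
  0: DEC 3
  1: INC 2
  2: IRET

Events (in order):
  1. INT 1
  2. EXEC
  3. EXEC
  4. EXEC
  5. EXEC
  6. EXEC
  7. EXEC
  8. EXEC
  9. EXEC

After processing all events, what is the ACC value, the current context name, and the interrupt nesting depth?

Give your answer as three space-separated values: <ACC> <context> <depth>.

Answer: 9 MAIN 0

Derivation:
Event 1 (INT 1): INT 1 arrives: push (MAIN, PC=0), enter IRQ1 at PC=0 (depth now 1)
Event 2 (EXEC): [IRQ1] PC=0: DEC 3 -> ACC=-3
Event 3 (EXEC): [IRQ1] PC=1: INC 2 -> ACC=-1
Event 4 (EXEC): [IRQ1] PC=2: IRET -> resume MAIN at PC=0 (depth now 0)
Event 5 (EXEC): [MAIN] PC=0: NOP
Event 6 (EXEC): [MAIN] PC=1: INC 5 -> ACC=4
Event 7 (EXEC): [MAIN] PC=2: INC 4 -> ACC=8
Event 8 (EXEC): [MAIN] PC=3: INC 1 -> ACC=9
Event 9 (EXEC): [MAIN] PC=4: HALT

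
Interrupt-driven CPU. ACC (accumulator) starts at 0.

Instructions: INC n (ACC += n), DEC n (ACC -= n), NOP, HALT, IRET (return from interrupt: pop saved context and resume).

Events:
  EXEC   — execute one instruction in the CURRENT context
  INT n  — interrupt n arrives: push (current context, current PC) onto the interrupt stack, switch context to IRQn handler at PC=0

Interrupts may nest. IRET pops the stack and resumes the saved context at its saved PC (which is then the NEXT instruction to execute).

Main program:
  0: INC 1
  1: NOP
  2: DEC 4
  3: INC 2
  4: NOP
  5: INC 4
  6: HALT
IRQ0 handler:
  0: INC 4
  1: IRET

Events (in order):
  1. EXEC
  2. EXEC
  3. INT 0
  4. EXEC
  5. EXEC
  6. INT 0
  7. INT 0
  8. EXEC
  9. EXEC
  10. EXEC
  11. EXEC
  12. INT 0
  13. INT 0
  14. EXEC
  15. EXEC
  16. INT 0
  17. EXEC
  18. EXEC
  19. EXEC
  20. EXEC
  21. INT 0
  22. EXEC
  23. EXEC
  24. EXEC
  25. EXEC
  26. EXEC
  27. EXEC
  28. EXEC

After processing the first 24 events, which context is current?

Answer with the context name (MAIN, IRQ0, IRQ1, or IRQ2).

Answer: MAIN

Derivation:
Event 1 (EXEC): [MAIN] PC=0: INC 1 -> ACC=1
Event 2 (EXEC): [MAIN] PC=1: NOP
Event 3 (INT 0): INT 0 arrives: push (MAIN, PC=2), enter IRQ0 at PC=0 (depth now 1)
Event 4 (EXEC): [IRQ0] PC=0: INC 4 -> ACC=5
Event 5 (EXEC): [IRQ0] PC=1: IRET -> resume MAIN at PC=2 (depth now 0)
Event 6 (INT 0): INT 0 arrives: push (MAIN, PC=2), enter IRQ0 at PC=0 (depth now 1)
Event 7 (INT 0): INT 0 arrives: push (IRQ0, PC=0), enter IRQ0 at PC=0 (depth now 2)
Event 8 (EXEC): [IRQ0] PC=0: INC 4 -> ACC=9
Event 9 (EXEC): [IRQ0] PC=1: IRET -> resume IRQ0 at PC=0 (depth now 1)
Event 10 (EXEC): [IRQ0] PC=0: INC 4 -> ACC=13
Event 11 (EXEC): [IRQ0] PC=1: IRET -> resume MAIN at PC=2 (depth now 0)
Event 12 (INT 0): INT 0 arrives: push (MAIN, PC=2), enter IRQ0 at PC=0 (depth now 1)
Event 13 (INT 0): INT 0 arrives: push (IRQ0, PC=0), enter IRQ0 at PC=0 (depth now 2)
Event 14 (EXEC): [IRQ0] PC=0: INC 4 -> ACC=17
Event 15 (EXEC): [IRQ0] PC=1: IRET -> resume IRQ0 at PC=0 (depth now 1)
Event 16 (INT 0): INT 0 arrives: push (IRQ0, PC=0), enter IRQ0 at PC=0 (depth now 2)
Event 17 (EXEC): [IRQ0] PC=0: INC 4 -> ACC=21
Event 18 (EXEC): [IRQ0] PC=1: IRET -> resume IRQ0 at PC=0 (depth now 1)
Event 19 (EXEC): [IRQ0] PC=0: INC 4 -> ACC=25
Event 20 (EXEC): [IRQ0] PC=1: IRET -> resume MAIN at PC=2 (depth now 0)
Event 21 (INT 0): INT 0 arrives: push (MAIN, PC=2), enter IRQ0 at PC=0 (depth now 1)
Event 22 (EXEC): [IRQ0] PC=0: INC 4 -> ACC=29
Event 23 (EXEC): [IRQ0] PC=1: IRET -> resume MAIN at PC=2 (depth now 0)
Event 24 (EXEC): [MAIN] PC=2: DEC 4 -> ACC=25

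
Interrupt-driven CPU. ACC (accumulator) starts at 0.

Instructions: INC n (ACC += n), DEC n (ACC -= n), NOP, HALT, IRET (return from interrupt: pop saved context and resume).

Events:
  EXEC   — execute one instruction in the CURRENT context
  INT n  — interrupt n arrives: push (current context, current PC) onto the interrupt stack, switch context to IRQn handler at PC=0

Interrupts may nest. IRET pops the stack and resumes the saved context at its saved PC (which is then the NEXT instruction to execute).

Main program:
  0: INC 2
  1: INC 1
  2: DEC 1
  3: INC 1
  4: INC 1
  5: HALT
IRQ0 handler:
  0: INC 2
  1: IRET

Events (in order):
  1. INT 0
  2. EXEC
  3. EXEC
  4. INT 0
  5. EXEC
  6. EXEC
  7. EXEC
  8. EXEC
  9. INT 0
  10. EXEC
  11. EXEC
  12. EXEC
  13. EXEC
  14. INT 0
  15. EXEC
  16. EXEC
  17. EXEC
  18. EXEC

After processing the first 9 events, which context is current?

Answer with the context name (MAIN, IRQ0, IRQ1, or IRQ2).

Answer: IRQ0

Derivation:
Event 1 (INT 0): INT 0 arrives: push (MAIN, PC=0), enter IRQ0 at PC=0 (depth now 1)
Event 2 (EXEC): [IRQ0] PC=0: INC 2 -> ACC=2
Event 3 (EXEC): [IRQ0] PC=1: IRET -> resume MAIN at PC=0 (depth now 0)
Event 4 (INT 0): INT 0 arrives: push (MAIN, PC=0), enter IRQ0 at PC=0 (depth now 1)
Event 5 (EXEC): [IRQ0] PC=0: INC 2 -> ACC=4
Event 6 (EXEC): [IRQ0] PC=1: IRET -> resume MAIN at PC=0 (depth now 0)
Event 7 (EXEC): [MAIN] PC=0: INC 2 -> ACC=6
Event 8 (EXEC): [MAIN] PC=1: INC 1 -> ACC=7
Event 9 (INT 0): INT 0 arrives: push (MAIN, PC=2), enter IRQ0 at PC=0 (depth now 1)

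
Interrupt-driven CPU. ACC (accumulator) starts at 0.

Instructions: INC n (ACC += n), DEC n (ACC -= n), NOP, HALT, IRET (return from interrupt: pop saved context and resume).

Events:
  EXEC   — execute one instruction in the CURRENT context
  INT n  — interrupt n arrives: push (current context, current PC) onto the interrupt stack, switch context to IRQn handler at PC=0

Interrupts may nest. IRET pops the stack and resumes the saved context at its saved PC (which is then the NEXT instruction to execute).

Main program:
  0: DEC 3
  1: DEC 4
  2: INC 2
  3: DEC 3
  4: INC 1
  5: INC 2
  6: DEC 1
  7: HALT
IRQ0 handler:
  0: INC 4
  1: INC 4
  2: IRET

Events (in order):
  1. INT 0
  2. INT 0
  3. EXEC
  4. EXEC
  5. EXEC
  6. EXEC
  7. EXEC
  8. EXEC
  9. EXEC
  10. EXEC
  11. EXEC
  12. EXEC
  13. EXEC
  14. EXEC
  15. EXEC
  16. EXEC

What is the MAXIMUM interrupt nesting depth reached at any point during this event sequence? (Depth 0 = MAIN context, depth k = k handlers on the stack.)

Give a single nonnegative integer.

Answer: 2

Derivation:
Event 1 (INT 0): INT 0 arrives: push (MAIN, PC=0), enter IRQ0 at PC=0 (depth now 1) [depth=1]
Event 2 (INT 0): INT 0 arrives: push (IRQ0, PC=0), enter IRQ0 at PC=0 (depth now 2) [depth=2]
Event 3 (EXEC): [IRQ0] PC=0: INC 4 -> ACC=4 [depth=2]
Event 4 (EXEC): [IRQ0] PC=1: INC 4 -> ACC=8 [depth=2]
Event 5 (EXEC): [IRQ0] PC=2: IRET -> resume IRQ0 at PC=0 (depth now 1) [depth=1]
Event 6 (EXEC): [IRQ0] PC=0: INC 4 -> ACC=12 [depth=1]
Event 7 (EXEC): [IRQ0] PC=1: INC 4 -> ACC=16 [depth=1]
Event 8 (EXEC): [IRQ0] PC=2: IRET -> resume MAIN at PC=0 (depth now 0) [depth=0]
Event 9 (EXEC): [MAIN] PC=0: DEC 3 -> ACC=13 [depth=0]
Event 10 (EXEC): [MAIN] PC=1: DEC 4 -> ACC=9 [depth=0]
Event 11 (EXEC): [MAIN] PC=2: INC 2 -> ACC=11 [depth=0]
Event 12 (EXEC): [MAIN] PC=3: DEC 3 -> ACC=8 [depth=0]
Event 13 (EXEC): [MAIN] PC=4: INC 1 -> ACC=9 [depth=0]
Event 14 (EXEC): [MAIN] PC=5: INC 2 -> ACC=11 [depth=0]
Event 15 (EXEC): [MAIN] PC=6: DEC 1 -> ACC=10 [depth=0]
Event 16 (EXEC): [MAIN] PC=7: HALT [depth=0]
Max depth observed: 2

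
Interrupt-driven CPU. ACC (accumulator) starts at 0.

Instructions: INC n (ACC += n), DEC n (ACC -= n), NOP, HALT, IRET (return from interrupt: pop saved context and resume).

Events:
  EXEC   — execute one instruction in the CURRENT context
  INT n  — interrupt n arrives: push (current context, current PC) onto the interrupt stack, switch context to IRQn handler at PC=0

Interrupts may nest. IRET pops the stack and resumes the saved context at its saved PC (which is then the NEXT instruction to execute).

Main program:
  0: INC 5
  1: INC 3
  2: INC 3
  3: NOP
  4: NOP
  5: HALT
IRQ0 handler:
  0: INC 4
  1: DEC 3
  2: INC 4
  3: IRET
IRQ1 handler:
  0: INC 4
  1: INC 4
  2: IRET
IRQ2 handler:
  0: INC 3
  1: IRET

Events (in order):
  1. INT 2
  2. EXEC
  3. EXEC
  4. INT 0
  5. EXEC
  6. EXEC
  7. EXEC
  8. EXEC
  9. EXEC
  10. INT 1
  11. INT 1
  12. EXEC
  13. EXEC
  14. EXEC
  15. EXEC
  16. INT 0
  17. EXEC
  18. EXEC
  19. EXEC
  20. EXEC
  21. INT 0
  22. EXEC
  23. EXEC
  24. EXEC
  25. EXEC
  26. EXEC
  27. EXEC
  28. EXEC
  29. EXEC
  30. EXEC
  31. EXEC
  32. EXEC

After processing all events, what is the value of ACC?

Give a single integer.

Answer: 45

Derivation:
Event 1 (INT 2): INT 2 arrives: push (MAIN, PC=0), enter IRQ2 at PC=0 (depth now 1)
Event 2 (EXEC): [IRQ2] PC=0: INC 3 -> ACC=3
Event 3 (EXEC): [IRQ2] PC=1: IRET -> resume MAIN at PC=0 (depth now 0)
Event 4 (INT 0): INT 0 arrives: push (MAIN, PC=0), enter IRQ0 at PC=0 (depth now 1)
Event 5 (EXEC): [IRQ0] PC=0: INC 4 -> ACC=7
Event 6 (EXEC): [IRQ0] PC=1: DEC 3 -> ACC=4
Event 7 (EXEC): [IRQ0] PC=2: INC 4 -> ACC=8
Event 8 (EXEC): [IRQ0] PC=3: IRET -> resume MAIN at PC=0 (depth now 0)
Event 9 (EXEC): [MAIN] PC=0: INC 5 -> ACC=13
Event 10 (INT 1): INT 1 arrives: push (MAIN, PC=1), enter IRQ1 at PC=0 (depth now 1)
Event 11 (INT 1): INT 1 arrives: push (IRQ1, PC=0), enter IRQ1 at PC=0 (depth now 2)
Event 12 (EXEC): [IRQ1] PC=0: INC 4 -> ACC=17
Event 13 (EXEC): [IRQ1] PC=1: INC 4 -> ACC=21
Event 14 (EXEC): [IRQ1] PC=2: IRET -> resume IRQ1 at PC=0 (depth now 1)
Event 15 (EXEC): [IRQ1] PC=0: INC 4 -> ACC=25
Event 16 (INT 0): INT 0 arrives: push (IRQ1, PC=1), enter IRQ0 at PC=0 (depth now 2)
Event 17 (EXEC): [IRQ0] PC=0: INC 4 -> ACC=29
Event 18 (EXEC): [IRQ0] PC=1: DEC 3 -> ACC=26
Event 19 (EXEC): [IRQ0] PC=2: INC 4 -> ACC=30
Event 20 (EXEC): [IRQ0] PC=3: IRET -> resume IRQ1 at PC=1 (depth now 1)
Event 21 (INT 0): INT 0 arrives: push (IRQ1, PC=1), enter IRQ0 at PC=0 (depth now 2)
Event 22 (EXEC): [IRQ0] PC=0: INC 4 -> ACC=34
Event 23 (EXEC): [IRQ0] PC=1: DEC 3 -> ACC=31
Event 24 (EXEC): [IRQ0] PC=2: INC 4 -> ACC=35
Event 25 (EXEC): [IRQ0] PC=3: IRET -> resume IRQ1 at PC=1 (depth now 1)
Event 26 (EXEC): [IRQ1] PC=1: INC 4 -> ACC=39
Event 27 (EXEC): [IRQ1] PC=2: IRET -> resume MAIN at PC=1 (depth now 0)
Event 28 (EXEC): [MAIN] PC=1: INC 3 -> ACC=42
Event 29 (EXEC): [MAIN] PC=2: INC 3 -> ACC=45
Event 30 (EXEC): [MAIN] PC=3: NOP
Event 31 (EXEC): [MAIN] PC=4: NOP
Event 32 (EXEC): [MAIN] PC=5: HALT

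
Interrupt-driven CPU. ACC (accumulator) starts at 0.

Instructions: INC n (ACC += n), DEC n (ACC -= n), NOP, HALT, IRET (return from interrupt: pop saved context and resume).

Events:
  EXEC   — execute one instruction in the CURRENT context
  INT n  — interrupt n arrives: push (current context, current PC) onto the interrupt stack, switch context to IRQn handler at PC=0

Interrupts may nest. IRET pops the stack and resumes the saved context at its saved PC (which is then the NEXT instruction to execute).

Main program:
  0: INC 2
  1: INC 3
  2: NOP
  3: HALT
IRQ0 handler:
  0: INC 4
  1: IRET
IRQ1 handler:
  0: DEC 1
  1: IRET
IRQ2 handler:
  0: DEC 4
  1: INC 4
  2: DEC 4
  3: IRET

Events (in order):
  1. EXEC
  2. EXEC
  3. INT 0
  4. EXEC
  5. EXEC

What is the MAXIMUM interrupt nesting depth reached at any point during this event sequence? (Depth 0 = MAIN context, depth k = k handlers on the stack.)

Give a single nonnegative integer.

Event 1 (EXEC): [MAIN] PC=0: INC 2 -> ACC=2 [depth=0]
Event 2 (EXEC): [MAIN] PC=1: INC 3 -> ACC=5 [depth=0]
Event 3 (INT 0): INT 0 arrives: push (MAIN, PC=2), enter IRQ0 at PC=0 (depth now 1) [depth=1]
Event 4 (EXEC): [IRQ0] PC=0: INC 4 -> ACC=9 [depth=1]
Event 5 (EXEC): [IRQ0] PC=1: IRET -> resume MAIN at PC=2 (depth now 0) [depth=0]
Max depth observed: 1

Answer: 1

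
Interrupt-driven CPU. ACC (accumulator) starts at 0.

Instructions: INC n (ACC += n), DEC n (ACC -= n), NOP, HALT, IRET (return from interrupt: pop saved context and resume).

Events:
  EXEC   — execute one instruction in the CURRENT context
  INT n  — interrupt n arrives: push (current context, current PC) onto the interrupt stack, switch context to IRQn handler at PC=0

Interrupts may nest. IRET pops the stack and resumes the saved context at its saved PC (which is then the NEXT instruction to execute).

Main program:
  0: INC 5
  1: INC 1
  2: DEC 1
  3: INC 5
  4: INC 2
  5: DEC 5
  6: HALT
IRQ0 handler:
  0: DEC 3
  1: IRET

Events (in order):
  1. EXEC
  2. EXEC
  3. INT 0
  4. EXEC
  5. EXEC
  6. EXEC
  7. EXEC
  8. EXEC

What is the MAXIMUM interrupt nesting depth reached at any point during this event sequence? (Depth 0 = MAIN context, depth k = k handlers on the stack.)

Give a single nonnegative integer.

Answer: 1

Derivation:
Event 1 (EXEC): [MAIN] PC=0: INC 5 -> ACC=5 [depth=0]
Event 2 (EXEC): [MAIN] PC=1: INC 1 -> ACC=6 [depth=0]
Event 3 (INT 0): INT 0 arrives: push (MAIN, PC=2), enter IRQ0 at PC=0 (depth now 1) [depth=1]
Event 4 (EXEC): [IRQ0] PC=0: DEC 3 -> ACC=3 [depth=1]
Event 5 (EXEC): [IRQ0] PC=1: IRET -> resume MAIN at PC=2 (depth now 0) [depth=0]
Event 6 (EXEC): [MAIN] PC=2: DEC 1 -> ACC=2 [depth=0]
Event 7 (EXEC): [MAIN] PC=3: INC 5 -> ACC=7 [depth=0]
Event 8 (EXEC): [MAIN] PC=4: INC 2 -> ACC=9 [depth=0]
Max depth observed: 1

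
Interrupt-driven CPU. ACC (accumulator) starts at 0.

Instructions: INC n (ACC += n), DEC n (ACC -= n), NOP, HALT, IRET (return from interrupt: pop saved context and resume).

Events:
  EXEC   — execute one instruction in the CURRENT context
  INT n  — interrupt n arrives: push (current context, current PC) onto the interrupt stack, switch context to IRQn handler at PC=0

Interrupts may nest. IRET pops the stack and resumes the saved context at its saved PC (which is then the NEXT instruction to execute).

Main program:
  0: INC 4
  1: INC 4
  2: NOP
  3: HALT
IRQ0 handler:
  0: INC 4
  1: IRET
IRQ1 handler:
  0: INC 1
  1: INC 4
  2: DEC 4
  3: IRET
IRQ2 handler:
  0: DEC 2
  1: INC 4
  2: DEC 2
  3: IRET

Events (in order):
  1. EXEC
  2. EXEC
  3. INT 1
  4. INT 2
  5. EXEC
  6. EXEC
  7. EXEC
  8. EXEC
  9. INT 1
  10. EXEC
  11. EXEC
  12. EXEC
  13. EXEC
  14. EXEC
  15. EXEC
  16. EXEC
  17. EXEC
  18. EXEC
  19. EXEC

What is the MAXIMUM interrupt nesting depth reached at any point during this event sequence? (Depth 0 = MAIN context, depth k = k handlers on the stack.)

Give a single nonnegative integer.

Answer: 2

Derivation:
Event 1 (EXEC): [MAIN] PC=0: INC 4 -> ACC=4 [depth=0]
Event 2 (EXEC): [MAIN] PC=1: INC 4 -> ACC=8 [depth=0]
Event 3 (INT 1): INT 1 arrives: push (MAIN, PC=2), enter IRQ1 at PC=0 (depth now 1) [depth=1]
Event 4 (INT 2): INT 2 arrives: push (IRQ1, PC=0), enter IRQ2 at PC=0 (depth now 2) [depth=2]
Event 5 (EXEC): [IRQ2] PC=0: DEC 2 -> ACC=6 [depth=2]
Event 6 (EXEC): [IRQ2] PC=1: INC 4 -> ACC=10 [depth=2]
Event 7 (EXEC): [IRQ2] PC=2: DEC 2 -> ACC=8 [depth=2]
Event 8 (EXEC): [IRQ2] PC=3: IRET -> resume IRQ1 at PC=0 (depth now 1) [depth=1]
Event 9 (INT 1): INT 1 arrives: push (IRQ1, PC=0), enter IRQ1 at PC=0 (depth now 2) [depth=2]
Event 10 (EXEC): [IRQ1] PC=0: INC 1 -> ACC=9 [depth=2]
Event 11 (EXEC): [IRQ1] PC=1: INC 4 -> ACC=13 [depth=2]
Event 12 (EXEC): [IRQ1] PC=2: DEC 4 -> ACC=9 [depth=2]
Event 13 (EXEC): [IRQ1] PC=3: IRET -> resume IRQ1 at PC=0 (depth now 1) [depth=1]
Event 14 (EXEC): [IRQ1] PC=0: INC 1 -> ACC=10 [depth=1]
Event 15 (EXEC): [IRQ1] PC=1: INC 4 -> ACC=14 [depth=1]
Event 16 (EXEC): [IRQ1] PC=2: DEC 4 -> ACC=10 [depth=1]
Event 17 (EXEC): [IRQ1] PC=3: IRET -> resume MAIN at PC=2 (depth now 0) [depth=0]
Event 18 (EXEC): [MAIN] PC=2: NOP [depth=0]
Event 19 (EXEC): [MAIN] PC=3: HALT [depth=0]
Max depth observed: 2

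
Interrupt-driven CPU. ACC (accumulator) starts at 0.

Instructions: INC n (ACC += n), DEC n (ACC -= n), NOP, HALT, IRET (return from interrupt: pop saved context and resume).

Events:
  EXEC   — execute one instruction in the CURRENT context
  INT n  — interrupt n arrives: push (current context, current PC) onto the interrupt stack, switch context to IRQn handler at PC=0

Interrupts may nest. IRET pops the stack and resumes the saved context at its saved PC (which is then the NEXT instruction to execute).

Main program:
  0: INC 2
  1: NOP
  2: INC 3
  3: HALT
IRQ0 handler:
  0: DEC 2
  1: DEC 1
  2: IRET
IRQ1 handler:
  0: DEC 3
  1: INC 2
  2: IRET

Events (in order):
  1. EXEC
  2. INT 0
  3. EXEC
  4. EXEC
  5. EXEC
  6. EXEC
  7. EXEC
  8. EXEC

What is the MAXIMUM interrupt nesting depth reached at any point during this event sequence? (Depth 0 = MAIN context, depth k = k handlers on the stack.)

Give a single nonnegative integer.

Event 1 (EXEC): [MAIN] PC=0: INC 2 -> ACC=2 [depth=0]
Event 2 (INT 0): INT 0 arrives: push (MAIN, PC=1), enter IRQ0 at PC=0 (depth now 1) [depth=1]
Event 3 (EXEC): [IRQ0] PC=0: DEC 2 -> ACC=0 [depth=1]
Event 4 (EXEC): [IRQ0] PC=1: DEC 1 -> ACC=-1 [depth=1]
Event 5 (EXEC): [IRQ0] PC=2: IRET -> resume MAIN at PC=1 (depth now 0) [depth=0]
Event 6 (EXEC): [MAIN] PC=1: NOP [depth=0]
Event 7 (EXEC): [MAIN] PC=2: INC 3 -> ACC=2 [depth=0]
Event 8 (EXEC): [MAIN] PC=3: HALT [depth=0]
Max depth observed: 1

Answer: 1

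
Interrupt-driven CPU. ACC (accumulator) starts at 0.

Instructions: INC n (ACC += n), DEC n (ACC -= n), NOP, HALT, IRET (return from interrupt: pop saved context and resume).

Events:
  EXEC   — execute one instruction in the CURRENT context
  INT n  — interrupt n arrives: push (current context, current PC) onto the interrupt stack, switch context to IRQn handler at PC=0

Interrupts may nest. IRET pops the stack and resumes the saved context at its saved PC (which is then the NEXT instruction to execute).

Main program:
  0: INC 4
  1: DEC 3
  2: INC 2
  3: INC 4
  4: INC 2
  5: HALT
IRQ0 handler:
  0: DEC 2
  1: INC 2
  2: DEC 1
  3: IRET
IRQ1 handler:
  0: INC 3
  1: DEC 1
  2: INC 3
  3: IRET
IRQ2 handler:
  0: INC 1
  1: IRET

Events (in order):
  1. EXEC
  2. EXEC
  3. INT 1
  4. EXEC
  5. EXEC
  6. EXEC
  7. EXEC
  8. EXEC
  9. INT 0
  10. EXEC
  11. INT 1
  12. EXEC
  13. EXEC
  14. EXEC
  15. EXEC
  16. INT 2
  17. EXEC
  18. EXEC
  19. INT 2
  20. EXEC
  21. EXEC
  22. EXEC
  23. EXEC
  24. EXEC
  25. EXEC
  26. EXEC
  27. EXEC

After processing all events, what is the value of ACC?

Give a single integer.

Answer: 20

Derivation:
Event 1 (EXEC): [MAIN] PC=0: INC 4 -> ACC=4
Event 2 (EXEC): [MAIN] PC=1: DEC 3 -> ACC=1
Event 3 (INT 1): INT 1 arrives: push (MAIN, PC=2), enter IRQ1 at PC=0 (depth now 1)
Event 4 (EXEC): [IRQ1] PC=0: INC 3 -> ACC=4
Event 5 (EXEC): [IRQ1] PC=1: DEC 1 -> ACC=3
Event 6 (EXEC): [IRQ1] PC=2: INC 3 -> ACC=6
Event 7 (EXEC): [IRQ1] PC=3: IRET -> resume MAIN at PC=2 (depth now 0)
Event 8 (EXEC): [MAIN] PC=2: INC 2 -> ACC=8
Event 9 (INT 0): INT 0 arrives: push (MAIN, PC=3), enter IRQ0 at PC=0 (depth now 1)
Event 10 (EXEC): [IRQ0] PC=0: DEC 2 -> ACC=6
Event 11 (INT 1): INT 1 arrives: push (IRQ0, PC=1), enter IRQ1 at PC=0 (depth now 2)
Event 12 (EXEC): [IRQ1] PC=0: INC 3 -> ACC=9
Event 13 (EXEC): [IRQ1] PC=1: DEC 1 -> ACC=8
Event 14 (EXEC): [IRQ1] PC=2: INC 3 -> ACC=11
Event 15 (EXEC): [IRQ1] PC=3: IRET -> resume IRQ0 at PC=1 (depth now 1)
Event 16 (INT 2): INT 2 arrives: push (IRQ0, PC=1), enter IRQ2 at PC=0 (depth now 2)
Event 17 (EXEC): [IRQ2] PC=0: INC 1 -> ACC=12
Event 18 (EXEC): [IRQ2] PC=1: IRET -> resume IRQ0 at PC=1 (depth now 1)
Event 19 (INT 2): INT 2 arrives: push (IRQ0, PC=1), enter IRQ2 at PC=0 (depth now 2)
Event 20 (EXEC): [IRQ2] PC=0: INC 1 -> ACC=13
Event 21 (EXEC): [IRQ2] PC=1: IRET -> resume IRQ0 at PC=1 (depth now 1)
Event 22 (EXEC): [IRQ0] PC=1: INC 2 -> ACC=15
Event 23 (EXEC): [IRQ0] PC=2: DEC 1 -> ACC=14
Event 24 (EXEC): [IRQ0] PC=3: IRET -> resume MAIN at PC=3 (depth now 0)
Event 25 (EXEC): [MAIN] PC=3: INC 4 -> ACC=18
Event 26 (EXEC): [MAIN] PC=4: INC 2 -> ACC=20
Event 27 (EXEC): [MAIN] PC=5: HALT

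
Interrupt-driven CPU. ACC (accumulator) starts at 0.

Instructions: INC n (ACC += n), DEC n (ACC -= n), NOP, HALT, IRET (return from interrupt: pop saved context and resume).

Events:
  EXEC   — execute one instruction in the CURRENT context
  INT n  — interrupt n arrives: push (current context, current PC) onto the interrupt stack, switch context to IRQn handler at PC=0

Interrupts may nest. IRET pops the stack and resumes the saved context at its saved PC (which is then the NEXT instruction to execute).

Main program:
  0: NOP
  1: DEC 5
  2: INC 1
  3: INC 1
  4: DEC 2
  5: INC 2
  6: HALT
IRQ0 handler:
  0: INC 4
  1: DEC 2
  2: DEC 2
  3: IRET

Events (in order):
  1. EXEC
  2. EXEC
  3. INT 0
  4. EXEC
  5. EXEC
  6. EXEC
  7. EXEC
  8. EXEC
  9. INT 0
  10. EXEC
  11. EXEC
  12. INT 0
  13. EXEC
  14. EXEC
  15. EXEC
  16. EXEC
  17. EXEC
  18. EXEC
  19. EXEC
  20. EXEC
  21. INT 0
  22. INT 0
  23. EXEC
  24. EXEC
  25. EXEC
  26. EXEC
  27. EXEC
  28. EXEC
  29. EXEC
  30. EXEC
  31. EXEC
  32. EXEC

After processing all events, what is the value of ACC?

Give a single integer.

Event 1 (EXEC): [MAIN] PC=0: NOP
Event 2 (EXEC): [MAIN] PC=1: DEC 5 -> ACC=-5
Event 3 (INT 0): INT 0 arrives: push (MAIN, PC=2), enter IRQ0 at PC=0 (depth now 1)
Event 4 (EXEC): [IRQ0] PC=0: INC 4 -> ACC=-1
Event 5 (EXEC): [IRQ0] PC=1: DEC 2 -> ACC=-3
Event 6 (EXEC): [IRQ0] PC=2: DEC 2 -> ACC=-5
Event 7 (EXEC): [IRQ0] PC=3: IRET -> resume MAIN at PC=2 (depth now 0)
Event 8 (EXEC): [MAIN] PC=2: INC 1 -> ACC=-4
Event 9 (INT 0): INT 0 arrives: push (MAIN, PC=3), enter IRQ0 at PC=0 (depth now 1)
Event 10 (EXEC): [IRQ0] PC=0: INC 4 -> ACC=0
Event 11 (EXEC): [IRQ0] PC=1: DEC 2 -> ACC=-2
Event 12 (INT 0): INT 0 arrives: push (IRQ0, PC=2), enter IRQ0 at PC=0 (depth now 2)
Event 13 (EXEC): [IRQ0] PC=0: INC 4 -> ACC=2
Event 14 (EXEC): [IRQ0] PC=1: DEC 2 -> ACC=0
Event 15 (EXEC): [IRQ0] PC=2: DEC 2 -> ACC=-2
Event 16 (EXEC): [IRQ0] PC=3: IRET -> resume IRQ0 at PC=2 (depth now 1)
Event 17 (EXEC): [IRQ0] PC=2: DEC 2 -> ACC=-4
Event 18 (EXEC): [IRQ0] PC=3: IRET -> resume MAIN at PC=3 (depth now 0)
Event 19 (EXEC): [MAIN] PC=3: INC 1 -> ACC=-3
Event 20 (EXEC): [MAIN] PC=4: DEC 2 -> ACC=-5
Event 21 (INT 0): INT 0 arrives: push (MAIN, PC=5), enter IRQ0 at PC=0 (depth now 1)
Event 22 (INT 0): INT 0 arrives: push (IRQ0, PC=0), enter IRQ0 at PC=0 (depth now 2)
Event 23 (EXEC): [IRQ0] PC=0: INC 4 -> ACC=-1
Event 24 (EXEC): [IRQ0] PC=1: DEC 2 -> ACC=-3
Event 25 (EXEC): [IRQ0] PC=2: DEC 2 -> ACC=-5
Event 26 (EXEC): [IRQ0] PC=3: IRET -> resume IRQ0 at PC=0 (depth now 1)
Event 27 (EXEC): [IRQ0] PC=0: INC 4 -> ACC=-1
Event 28 (EXEC): [IRQ0] PC=1: DEC 2 -> ACC=-3
Event 29 (EXEC): [IRQ0] PC=2: DEC 2 -> ACC=-5
Event 30 (EXEC): [IRQ0] PC=3: IRET -> resume MAIN at PC=5 (depth now 0)
Event 31 (EXEC): [MAIN] PC=5: INC 2 -> ACC=-3
Event 32 (EXEC): [MAIN] PC=6: HALT

Answer: -3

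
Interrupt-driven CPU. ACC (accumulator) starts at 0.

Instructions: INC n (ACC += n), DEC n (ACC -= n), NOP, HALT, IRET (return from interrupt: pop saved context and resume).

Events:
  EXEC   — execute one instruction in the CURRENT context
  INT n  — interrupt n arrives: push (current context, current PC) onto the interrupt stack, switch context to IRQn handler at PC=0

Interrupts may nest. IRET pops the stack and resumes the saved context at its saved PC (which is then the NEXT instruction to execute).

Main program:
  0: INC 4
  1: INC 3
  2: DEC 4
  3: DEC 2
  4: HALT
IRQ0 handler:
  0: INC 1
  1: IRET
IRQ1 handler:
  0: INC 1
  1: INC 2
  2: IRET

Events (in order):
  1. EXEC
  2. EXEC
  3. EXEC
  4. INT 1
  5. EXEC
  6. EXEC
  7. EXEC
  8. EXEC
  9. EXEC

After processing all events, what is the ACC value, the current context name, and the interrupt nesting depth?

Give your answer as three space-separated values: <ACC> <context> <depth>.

Event 1 (EXEC): [MAIN] PC=0: INC 4 -> ACC=4
Event 2 (EXEC): [MAIN] PC=1: INC 3 -> ACC=7
Event 3 (EXEC): [MAIN] PC=2: DEC 4 -> ACC=3
Event 4 (INT 1): INT 1 arrives: push (MAIN, PC=3), enter IRQ1 at PC=0 (depth now 1)
Event 5 (EXEC): [IRQ1] PC=0: INC 1 -> ACC=4
Event 6 (EXEC): [IRQ1] PC=1: INC 2 -> ACC=6
Event 7 (EXEC): [IRQ1] PC=2: IRET -> resume MAIN at PC=3 (depth now 0)
Event 8 (EXEC): [MAIN] PC=3: DEC 2 -> ACC=4
Event 9 (EXEC): [MAIN] PC=4: HALT

Answer: 4 MAIN 0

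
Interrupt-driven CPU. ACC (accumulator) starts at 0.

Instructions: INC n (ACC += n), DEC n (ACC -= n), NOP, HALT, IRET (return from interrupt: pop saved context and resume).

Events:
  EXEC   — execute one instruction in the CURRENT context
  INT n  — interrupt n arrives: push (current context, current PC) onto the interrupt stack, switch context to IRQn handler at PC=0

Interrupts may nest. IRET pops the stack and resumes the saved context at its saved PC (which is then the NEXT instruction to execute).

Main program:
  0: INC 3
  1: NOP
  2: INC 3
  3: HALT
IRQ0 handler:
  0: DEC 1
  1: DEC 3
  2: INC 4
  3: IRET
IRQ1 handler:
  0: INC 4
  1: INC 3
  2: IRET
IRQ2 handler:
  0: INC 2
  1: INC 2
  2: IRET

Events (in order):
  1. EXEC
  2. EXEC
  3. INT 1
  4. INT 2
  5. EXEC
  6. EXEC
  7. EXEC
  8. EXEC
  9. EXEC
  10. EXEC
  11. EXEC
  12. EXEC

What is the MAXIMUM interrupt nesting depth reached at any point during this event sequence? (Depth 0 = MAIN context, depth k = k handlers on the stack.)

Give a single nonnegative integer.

Event 1 (EXEC): [MAIN] PC=0: INC 3 -> ACC=3 [depth=0]
Event 2 (EXEC): [MAIN] PC=1: NOP [depth=0]
Event 3 (INT 1): INT 1 arrives: push (MAIN, PC=2), enter IRQ1 at PC=0 (depth now 1) [depth=1]
Event 4 (INT 2): INT 2 arrives: push (IRQ1, PC=0), enter IRQ2 at PC=0 (depth now 2) [depth=2]
Event 5 (EXEC): [IRQ2] PC=0: INC 2 -> ACC=5 [depth=2]
Event 6 (EXEC): [IRQ2] PC=1: INC 2 -> ACC=7 [depth=2]
Event 7 (EXEC): [IRQ2] PC=2: IRET -> resume IRQ1 at PC=0 (depth now 1) [depth=1]
Event 8 (EXEC): [IRQ1] PC=0: INC 4 -> ACC=11 [depth=1]
Event 9 (EXEC): [IRQ1] PC=1: INC 3 -> ACC=14 [depth=1]
Event 10 (EXEC): [IRQ1] PC=2: IRET -> resume MAIN at PC=2 (depth now 0) [depth=0]
Event 11 (EXEC): [MAIN] PC=2: INC 3 -> ACC=17 [depth=0]
Event 12 (EXEC): [MAIN] PC=3: HALT [depth=0]
Max depth observed: 2

Answer: 2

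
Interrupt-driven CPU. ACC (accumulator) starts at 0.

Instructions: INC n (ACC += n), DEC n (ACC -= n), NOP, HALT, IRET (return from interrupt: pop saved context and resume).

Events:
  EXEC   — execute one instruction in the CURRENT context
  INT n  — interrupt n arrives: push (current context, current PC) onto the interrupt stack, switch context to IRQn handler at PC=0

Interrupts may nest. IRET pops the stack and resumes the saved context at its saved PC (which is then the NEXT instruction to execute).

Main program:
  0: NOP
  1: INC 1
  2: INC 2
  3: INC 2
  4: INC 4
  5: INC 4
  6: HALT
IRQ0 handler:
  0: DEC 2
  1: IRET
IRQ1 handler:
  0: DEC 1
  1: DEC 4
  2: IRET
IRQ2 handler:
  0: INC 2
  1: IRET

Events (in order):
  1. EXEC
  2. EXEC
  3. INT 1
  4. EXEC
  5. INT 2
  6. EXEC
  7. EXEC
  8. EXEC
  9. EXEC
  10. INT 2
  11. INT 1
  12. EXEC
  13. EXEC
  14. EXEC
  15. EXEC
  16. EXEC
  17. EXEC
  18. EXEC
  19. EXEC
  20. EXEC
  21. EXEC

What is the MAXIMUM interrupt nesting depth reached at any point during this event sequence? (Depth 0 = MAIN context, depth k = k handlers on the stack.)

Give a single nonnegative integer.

Event 1 (EXEC): [MAIN] PC=0: NOP [depth=0]
Event 2 (EXEC): [MAIN] PC=1: INC 1 -> ACC=1 [depth=0]
Event 3 (INT 1): INT 1 arrives: push (MAIN, PC=2), enter IRQ1 at PC=0 (depth now 1) [depth=1]
Event 4 (EXEC): [IRQ1] PC=0: DEC 1 -> ACC=0 [depth=1]
Event 5 (INT 2): INT 2 arrives: push (IRQ1, PC=1), enter IRQ2 at PC=0 (depth now 2) [depth=2]
Event 6 (EXEC): [IRQ2] PC=0: INC 2 -> ACC=2 [depth=2]
Event 7 (EXEC): [IRQ2] PC=1: IRET -> resume IRQ1 at PC=1 (depth now 1) [depth=1]
Event 8 (EXEC): [IRQ1] PC=1: DEC 4 -> ACC=-2 [depth=1]
Event 9 (EXEC): [IRQ1] PC=2: IRET -> resume MAIN at PC=2 (depth now 0) [depth=0]
Event 10 (INT 2): INT 2 arrives: push (MAIN, PC=2), enter IRQ2 at PC=0 (depth now 1) [depth=1]
Event 11 (INT 1): INT 1 arrives: push (IRQ2, PC=0), enter IRQ1 at PC=0 (depth now 2) [depth=2]
Event 12 (EXEC): [IRQ1] PC=0: DEC 1 -> ACC=-3 [depth=2]
Event 13 (EXEC): [IRQ1] PC=1: DEC 4 -> ACC=-7 [depth=2]
Event 14 (EXEC): [IRQ1] PC=2: IRET -> resume IRQ2 at PC=0 (depth now 1) [depth=1]
Event 15 (EXEC): [IRQ2] PC=0: INC 2 -> ACC=-5 [depth=1]
Event 16 (EXEC): [IRQ2] PC=1: IRET -> resume MAIN at PC=2 (depth now 0) [depth=0]
Event 17 (EXEC): [MAIN] PC=2: INC 2 -> ACC=-3 [depth=0]
Event 18 (EXEC): [MAIN] PC=3: INC 2 -> ACC=-1 [depth=0]
Event 19 (EXEC): [MAIN] PC=4: INC 4 -> ACC=3 [depth=0]
Event 20 (EXEC): [MAIN] PC=5: INC 4 -> ACC=7 [depth=0]
Event 21 (EXEC): [MAIN] PC=6: HALT [depth=0]
Max depth observed: 2

Answer: 2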